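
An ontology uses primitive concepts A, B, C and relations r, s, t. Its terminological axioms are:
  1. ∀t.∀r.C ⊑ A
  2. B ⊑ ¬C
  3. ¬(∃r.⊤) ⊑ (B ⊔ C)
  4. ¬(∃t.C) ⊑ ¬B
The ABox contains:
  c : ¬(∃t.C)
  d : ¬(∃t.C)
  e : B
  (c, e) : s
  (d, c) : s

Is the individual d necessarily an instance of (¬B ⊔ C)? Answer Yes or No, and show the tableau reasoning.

1. d : (¬B ⊔ C)?  L(d) = {¬(∃t.C)} ∪ {(B ⊓ ¬C)}
   clash {B, ¬B} at d — d ∈ (¬B ⊔ C)
2. Hence d : (¬B ⊔ C): entailed.

Yes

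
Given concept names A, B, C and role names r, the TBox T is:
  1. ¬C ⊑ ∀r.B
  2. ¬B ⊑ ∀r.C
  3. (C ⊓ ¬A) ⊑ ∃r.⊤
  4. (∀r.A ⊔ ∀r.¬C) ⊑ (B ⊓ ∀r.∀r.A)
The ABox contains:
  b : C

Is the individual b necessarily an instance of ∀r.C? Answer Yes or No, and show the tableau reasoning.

1. b : ∀r.C?  L(b) = {C} ∪ {∃r.¬C}
   open: L(b) ⊇ {A, B, C, ∃r.C, ∃r.¬A, …} (+ ∃-successors) — b ∉ ∀r.C possible
2. Hence b : ∀r.C: not entailed.

No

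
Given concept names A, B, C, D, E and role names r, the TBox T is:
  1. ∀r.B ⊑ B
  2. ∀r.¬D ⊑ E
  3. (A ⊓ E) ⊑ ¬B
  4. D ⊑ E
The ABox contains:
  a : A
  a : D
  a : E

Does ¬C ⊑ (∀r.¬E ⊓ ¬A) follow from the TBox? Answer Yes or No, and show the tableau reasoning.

1. ¬C ⊑ (∀r.¬E ⊓ ¬A)  ⇔  (¬C ⊓ (∃r.E ⊔ A)) unsat w.r.t. T
   open: L(x₀) ⊇ {¬A, ¬C, ¬D, ∃r.D, ∃r.E, …} (+ ∃-successors)
2. Hence ¬C ⊑ (∀r.¬E ⊓ ¬A): not entailed.

No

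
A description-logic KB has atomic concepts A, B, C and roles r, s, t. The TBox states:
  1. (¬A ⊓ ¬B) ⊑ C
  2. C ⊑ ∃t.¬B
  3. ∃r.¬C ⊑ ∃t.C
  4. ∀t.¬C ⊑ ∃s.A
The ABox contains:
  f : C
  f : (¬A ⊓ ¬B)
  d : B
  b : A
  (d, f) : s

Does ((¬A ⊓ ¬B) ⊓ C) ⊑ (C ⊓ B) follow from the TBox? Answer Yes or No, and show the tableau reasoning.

No

1. ((¬A ⊓ ¬B) ⊓ C) ⊑ (C ⊓ B)  ⇔  (((¬A ⊓ ¬B) ⊓ C) ⊓ (¬C ⊔ ¬B)) unsat w.r.t. T
   apply at x₀: C⊑∃t.¬B
   open: L(x₀) ⊇ {C, ¬A, ¬B, ∀r.C, ∃t.C, …} (+ ∃-successors)
2. Hence ((¬A ⊓ ¬B) ⊓ C) ⊑ (C ⊓ B): not entailed.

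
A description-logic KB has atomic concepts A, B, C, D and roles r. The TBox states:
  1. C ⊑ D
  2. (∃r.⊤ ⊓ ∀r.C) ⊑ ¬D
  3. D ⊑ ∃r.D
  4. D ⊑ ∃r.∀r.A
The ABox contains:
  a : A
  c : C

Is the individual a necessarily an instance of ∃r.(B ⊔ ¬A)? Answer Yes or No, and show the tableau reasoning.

1. a : ∃r.(B ⊔ ¬A)?  L(a) = {A} ∪ {∀r.(¬B ⊓ A)}
   open: L(a) ⊇ {A, ¬C, ¬D, ∀r.(¬B ⊓ A)} — a ∉ ∃r.(B ⊔ ¬A) possible
2. Hence a : ∃r.(B ⊔ ¬A): not entailed.

No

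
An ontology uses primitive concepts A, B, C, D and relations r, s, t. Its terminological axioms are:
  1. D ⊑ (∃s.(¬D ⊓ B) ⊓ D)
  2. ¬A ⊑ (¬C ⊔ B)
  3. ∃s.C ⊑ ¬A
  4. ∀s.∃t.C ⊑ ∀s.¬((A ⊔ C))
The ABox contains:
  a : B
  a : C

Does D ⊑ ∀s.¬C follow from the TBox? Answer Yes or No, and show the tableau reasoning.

No

1. D ⊑ ∀s.¬C  ⇔  (D ⊓ ∃s.C) unsat w.r.t. T
   apply at x₀: D⊑(∃s.(¬D ⊓ B) ⊓ D); ∃s.C⊑¬A
   open: L(x₀) ⊇ {D, ¬A, ¬C, ∃s.(¬D ⊓ B), ∃s.C, …} (+ ∃-successors)
2. Hence D ⊑ ∀s.¬C: not entailed.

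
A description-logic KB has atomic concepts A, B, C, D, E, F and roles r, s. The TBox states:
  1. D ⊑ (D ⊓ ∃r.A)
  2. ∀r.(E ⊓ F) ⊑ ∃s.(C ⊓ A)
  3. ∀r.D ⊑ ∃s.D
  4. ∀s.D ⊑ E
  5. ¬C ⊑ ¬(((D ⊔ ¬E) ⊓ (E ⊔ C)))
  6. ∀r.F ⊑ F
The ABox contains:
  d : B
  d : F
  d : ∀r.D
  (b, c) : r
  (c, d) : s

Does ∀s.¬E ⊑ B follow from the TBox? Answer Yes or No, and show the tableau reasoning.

No

1. ∀s.¬E ⊑ B  ⇔  (∀s.¬E ⊓ ¬B) unsat w.r.t. T
   open: L(x₀) ⊇ {C, ¬B, ¬D, ∀s.¬E, ∃r.(¬E ⊔ ¬F), …} (+ ∃-successors)
2. Hence ∀s.¬E ⊑ B: not entailed.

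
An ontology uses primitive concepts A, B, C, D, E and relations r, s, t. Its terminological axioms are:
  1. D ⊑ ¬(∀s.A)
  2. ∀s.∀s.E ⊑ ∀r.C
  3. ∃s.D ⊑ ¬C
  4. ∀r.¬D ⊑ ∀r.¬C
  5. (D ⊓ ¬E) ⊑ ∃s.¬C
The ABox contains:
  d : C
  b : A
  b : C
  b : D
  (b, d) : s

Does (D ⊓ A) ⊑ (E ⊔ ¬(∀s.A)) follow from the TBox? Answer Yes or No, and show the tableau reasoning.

1. (D ⊓ A) ⊑ (E ⊔ ¬(∀s.A))  ⇔  ((D ⊓ A) ⊓ (¬E ⊓ ∀s.A)) unsat w.r.t. T
   all branches close; clash {A, ¬A} at an ∃-successor
2. Hence (D ⊓ A) ⊑ (E ⊔ ¬(∀s.A)): entailed.

Yes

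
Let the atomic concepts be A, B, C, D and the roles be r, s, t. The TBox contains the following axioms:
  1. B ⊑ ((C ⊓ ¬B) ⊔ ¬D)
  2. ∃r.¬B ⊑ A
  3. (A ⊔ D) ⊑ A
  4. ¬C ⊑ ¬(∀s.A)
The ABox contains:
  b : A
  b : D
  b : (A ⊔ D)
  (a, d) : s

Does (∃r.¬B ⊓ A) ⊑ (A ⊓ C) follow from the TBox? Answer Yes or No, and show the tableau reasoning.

No

1. (∃r.¬B ⊓ A) ⊑ (A ⊓ C)  ⇔  ((∃r.¬B ⊓ A) ⊓ (¬A ⊔ ¬C)) unsat w.r.t. T
   open: L(x₀) ⊇ {A, ¬B, ¬C, ∃r.¬B, ∃s.¬A} (+ ∃-successors)
2. Hence (∃r.¬B ⊓ A) ⊑ (A ⊓ C): not entailed.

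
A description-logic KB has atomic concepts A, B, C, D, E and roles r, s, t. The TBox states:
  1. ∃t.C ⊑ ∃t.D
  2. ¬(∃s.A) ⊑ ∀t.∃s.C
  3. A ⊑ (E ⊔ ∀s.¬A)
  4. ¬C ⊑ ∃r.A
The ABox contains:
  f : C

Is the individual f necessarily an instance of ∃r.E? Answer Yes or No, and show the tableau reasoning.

1. f : ∃r.E?  L(f) = {C} ∪ {∀r.¬E}
   open: L(f) ⊇ {C, ¬A, ∀r.¬E, ∀t.¬C, ∃s.A} (+ ∃-successors) — f ∉ ∃r.E possible
2. Hence f : ∃r.E: not entailed.

No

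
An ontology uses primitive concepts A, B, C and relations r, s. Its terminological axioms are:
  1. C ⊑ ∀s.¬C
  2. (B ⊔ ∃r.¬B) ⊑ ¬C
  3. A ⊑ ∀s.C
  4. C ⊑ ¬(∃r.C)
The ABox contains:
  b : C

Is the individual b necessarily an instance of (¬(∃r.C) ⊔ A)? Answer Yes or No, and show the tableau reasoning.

Yes

1. b : (¬(∃r.C) ⊔ A)?  L(b) = {C} ∪ {(∃r.C ⊓ ¬A)}
   clash {C, ¬C} at b — b ∈ (¬(∃r.C) ⊔ A)
2. Hence b : (¬(∃r.C) ⊔ A): entailed.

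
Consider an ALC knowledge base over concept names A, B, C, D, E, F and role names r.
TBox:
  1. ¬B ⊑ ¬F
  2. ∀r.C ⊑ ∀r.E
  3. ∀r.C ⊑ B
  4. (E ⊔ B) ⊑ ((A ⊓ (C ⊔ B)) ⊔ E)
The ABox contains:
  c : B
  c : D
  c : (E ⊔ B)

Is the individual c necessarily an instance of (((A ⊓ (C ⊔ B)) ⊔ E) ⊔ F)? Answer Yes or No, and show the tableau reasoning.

Yes

1. c : (((A ⊓ (C ⊔ B)) ⊔ E) ⊔ F)?  L(c) = {B, D, (E ⊔ B)} ∪ {(((¬A ⊔ (¬C ⊓ ¬B)) ⊓ ¬E) ⊓ ¬F)}
   clash {B, ¬B} at c — c ∈ (((A ⊓ (C ⊔ B)) ⊔ E) ⊔ F)
2. Hence c : (((A ⊓ (C ⊔ B)) ⊔ E) ⊔ F): entailed.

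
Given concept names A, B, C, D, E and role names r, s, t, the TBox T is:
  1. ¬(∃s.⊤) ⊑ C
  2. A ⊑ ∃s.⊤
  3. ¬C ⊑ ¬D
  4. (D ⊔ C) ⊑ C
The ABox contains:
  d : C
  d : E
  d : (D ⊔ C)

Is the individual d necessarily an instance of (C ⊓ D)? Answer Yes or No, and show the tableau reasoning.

1. d : (C ⊓ D)?  L(d) = {C, E, (D ⊔ C)} ∪ {(¬C ⊔ ¬D)}
   open: L(d) ⊇ {C, E, ¬A, ¬D} — d ∉ (C ⊓ D) possible
2. Hence d : (C ⊓ D): not entailed.

No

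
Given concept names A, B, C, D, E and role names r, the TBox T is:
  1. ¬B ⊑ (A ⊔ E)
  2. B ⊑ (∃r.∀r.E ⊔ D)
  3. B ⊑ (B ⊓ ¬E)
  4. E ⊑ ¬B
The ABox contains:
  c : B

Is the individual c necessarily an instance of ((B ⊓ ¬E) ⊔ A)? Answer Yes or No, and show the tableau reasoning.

1. c : ((B ⊓ ¬E) ⊔ A)?  L(c) = {B} ∪ {((¬B ⊔ E) ⊓ ¬A)}
   clash {B, ¬B} at c — c ∈ ((B ⊓ ¬E) ⊔ A)
2. Hence c : ((B ⊓ ¬E) ⊔ A): entailed.

Yes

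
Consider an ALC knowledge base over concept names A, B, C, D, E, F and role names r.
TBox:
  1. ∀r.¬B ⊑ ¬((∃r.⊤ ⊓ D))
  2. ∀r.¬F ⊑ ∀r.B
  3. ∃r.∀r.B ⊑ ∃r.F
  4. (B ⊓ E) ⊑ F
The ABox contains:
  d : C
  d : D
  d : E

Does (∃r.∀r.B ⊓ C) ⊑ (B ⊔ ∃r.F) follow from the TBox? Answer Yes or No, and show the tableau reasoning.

Yes

1. (∃r.∀r.B ⊓ C) ⊑ (B ⊔ ∃r.F)  ⇔  ((∃r.∀r.B ⊓ C) ⊓ (¬B ⊓ ∀r.¬F)) unsat w.r.t. T
   all branches close; clash {F, ¬F} at an ∃-successor
2. Hence (∃r.∀r.B ⊓ C) ⊑ (B ⊔ ∃r.F): entailed.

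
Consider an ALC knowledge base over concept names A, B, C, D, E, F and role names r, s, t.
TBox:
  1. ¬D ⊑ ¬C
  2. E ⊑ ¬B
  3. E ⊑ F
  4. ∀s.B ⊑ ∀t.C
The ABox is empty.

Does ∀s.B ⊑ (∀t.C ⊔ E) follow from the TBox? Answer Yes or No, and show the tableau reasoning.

Yes

1. ∀s.B ⊑ (∀t.C ⊔ E)  ⇔  (∀s.B ⊓ (∃t.¬C ⊓ ¬E)) unsat w.r.t. T
   all branches close; clash {C, ¬C} at an ∃-successor
2. Hence ∀s.B ⊑ (∀t.C ⊔ E): entailed.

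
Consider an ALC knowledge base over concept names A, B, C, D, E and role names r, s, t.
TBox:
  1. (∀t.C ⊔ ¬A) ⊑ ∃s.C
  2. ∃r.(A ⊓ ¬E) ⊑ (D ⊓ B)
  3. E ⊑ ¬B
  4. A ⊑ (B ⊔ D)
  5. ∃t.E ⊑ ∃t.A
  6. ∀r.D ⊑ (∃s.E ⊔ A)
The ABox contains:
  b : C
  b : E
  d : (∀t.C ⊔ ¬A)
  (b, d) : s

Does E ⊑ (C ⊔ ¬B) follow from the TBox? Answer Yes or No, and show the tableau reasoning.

Yes

1. E ⊑ (C ⊔ ¬B)  ⇔  (E ⊓ (¬C ⊓ B)) unsat w.r.t. T
   all branches close; clash {B, ¬B} at x₀
2. Hence E ⊑ (C ⊔ ¬B): entailed.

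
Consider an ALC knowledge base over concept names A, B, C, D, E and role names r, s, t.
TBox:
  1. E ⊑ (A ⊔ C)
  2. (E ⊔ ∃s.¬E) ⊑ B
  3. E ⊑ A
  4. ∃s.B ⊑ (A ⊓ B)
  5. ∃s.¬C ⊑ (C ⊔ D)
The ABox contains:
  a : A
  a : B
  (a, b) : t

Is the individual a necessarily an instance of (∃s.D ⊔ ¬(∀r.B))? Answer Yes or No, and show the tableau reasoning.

1. a : (∃s.D ⊔ ¬(∀r.B))?  L(a) = {A, B} ∪ {(∀s.¬D ⊓ ∀r.B)}
   open: L(a) ⊇ {A, B, ¬E, ∀r.B, ∀s.C, …} — a ∉ (∃s.D ⊔ ¬(∀r.B)) possible
2. Hence a : (∃s.D ⊔ ¬(∀r.B)): not entailed.

No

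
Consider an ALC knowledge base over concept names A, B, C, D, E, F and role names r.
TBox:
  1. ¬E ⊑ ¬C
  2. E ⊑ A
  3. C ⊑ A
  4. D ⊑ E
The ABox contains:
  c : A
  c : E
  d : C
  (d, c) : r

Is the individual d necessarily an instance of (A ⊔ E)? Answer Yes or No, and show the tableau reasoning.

Yes

1. d : (A ⊔ E)?  L(d) = {C} ∪ {(¬A ⊓ ¬E)}
   clash {C, ¬C} at d — d ∈ (A ⊔ E)
2. Hence d : (A ⊔ E): entailed.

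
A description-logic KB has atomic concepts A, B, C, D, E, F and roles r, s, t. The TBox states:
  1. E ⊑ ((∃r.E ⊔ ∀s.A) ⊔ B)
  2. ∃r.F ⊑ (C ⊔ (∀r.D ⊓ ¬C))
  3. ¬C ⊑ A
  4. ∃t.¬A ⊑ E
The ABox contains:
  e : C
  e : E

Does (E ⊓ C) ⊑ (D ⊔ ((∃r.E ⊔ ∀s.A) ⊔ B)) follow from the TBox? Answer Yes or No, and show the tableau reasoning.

Yes

1. (E ⊓ C) ⊑ (D ⊔ ((∃r.E ⊔ ∀s.A) ⊔ B))  ⇔  ((E ⊓ C) ⊓ (¬D ⊓ ((∀r.¬E ⊓ ∃s.¬A) ⊓ ¬B))) unsat w.r.t. T
   all branches close; clash {B, ¬B} at x₀
2. Hence (E ⊓ C) ⊑ (D ⊔ ((∃r.E ⊔ ∀s.A) ⊔ B)): entailed.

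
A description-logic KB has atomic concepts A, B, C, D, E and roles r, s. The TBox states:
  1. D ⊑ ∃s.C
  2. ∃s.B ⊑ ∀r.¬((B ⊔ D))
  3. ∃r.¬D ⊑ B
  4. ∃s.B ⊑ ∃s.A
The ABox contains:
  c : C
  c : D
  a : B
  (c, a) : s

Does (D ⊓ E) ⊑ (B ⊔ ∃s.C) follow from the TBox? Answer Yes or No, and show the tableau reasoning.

Yes

1. (D ⊓ E) ⊑ (B ⊔ ∃s.C)  ⇔  ((D ⊓ E) ⊓ (¬B ⊓ ∀s.¬C)) unsat w.r.t. T
   all branches close; clash {B, ¬B} at x₀
2. Hence (D ⊓ E) ⊑ (B ⊔ ∃s.C): entailed.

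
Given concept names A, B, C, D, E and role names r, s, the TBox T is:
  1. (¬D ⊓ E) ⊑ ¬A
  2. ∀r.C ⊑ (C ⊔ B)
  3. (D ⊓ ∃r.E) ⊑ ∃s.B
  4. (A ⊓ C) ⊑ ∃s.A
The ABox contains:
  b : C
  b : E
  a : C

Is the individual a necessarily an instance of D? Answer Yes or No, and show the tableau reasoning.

No

1. a : D?  L(a) = {C} ∪ {¬D}
   open: L(a) ⊇ {C, ¬A, ¬D, ¬E, ∃r.¬C} (+ ∃-successors) — a ∉ D possible
2. Hence a : D: not entailed.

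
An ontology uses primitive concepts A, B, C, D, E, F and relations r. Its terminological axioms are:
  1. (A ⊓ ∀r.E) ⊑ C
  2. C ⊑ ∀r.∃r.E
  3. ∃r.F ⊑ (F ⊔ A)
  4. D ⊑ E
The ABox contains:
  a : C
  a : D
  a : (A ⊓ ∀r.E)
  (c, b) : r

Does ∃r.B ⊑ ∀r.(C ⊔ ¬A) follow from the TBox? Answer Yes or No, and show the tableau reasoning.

No

1. ∃r.B ⊑ ∀r.(C ⊔ ¬A)  ⇔  (∃r.B ⊓ ∃r.(¬C ⊓ A)) unsat w.r.t. T
   open: L(x₀) ⊇ {¬A, ¬C, ¬D, ∀r.¬F, ∃r.(¬C ⊓ A), …} (+ ∃-successors)
2. Hence ∃r.B ⊑ ∀r.(C ⊔ ¬A): not entailed.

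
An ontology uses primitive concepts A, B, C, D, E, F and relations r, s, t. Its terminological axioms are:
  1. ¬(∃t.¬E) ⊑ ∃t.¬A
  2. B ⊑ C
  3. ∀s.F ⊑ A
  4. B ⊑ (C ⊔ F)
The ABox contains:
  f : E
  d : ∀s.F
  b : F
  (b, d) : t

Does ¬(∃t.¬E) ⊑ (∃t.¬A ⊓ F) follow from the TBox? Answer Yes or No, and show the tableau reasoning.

No

1. ¬(∃t.¬E) ⊑ (∃t.¬A ⊓ F)  ⇔  (∀t.E ⊓ (∀t.A ⊔ ¬F)) unsat w.r.t. T
   apply at x₀: ¬(∃t.¬E)⊑∃t.¬A
   open: L(x₀) ⊇ {¬B, ¬F, ∀t.E, ∃s.¬F, ∃t.¬A} (+ ∃-successors)
2. Hence ¬(∃t.¬E) ⊑ (∃t.¬A ⊓ F): not entailed.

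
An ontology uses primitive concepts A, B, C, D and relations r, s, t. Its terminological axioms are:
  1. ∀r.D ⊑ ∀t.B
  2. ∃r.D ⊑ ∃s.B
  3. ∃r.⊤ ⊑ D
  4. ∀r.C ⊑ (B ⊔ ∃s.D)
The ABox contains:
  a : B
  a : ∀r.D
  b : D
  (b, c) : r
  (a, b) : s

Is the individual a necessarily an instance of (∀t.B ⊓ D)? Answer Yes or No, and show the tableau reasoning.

No

1. a : (∀t.B ⊓ D)?  L(a) = {B, ∀r.D} ∪ {(∃t.¬B ⊔ ¬D)}
   apply at a: ∀r.D⊑∀t.B
   open: L(a) ⊇ {B, ¬D, ∀r.D, ∀r.¬D, ∀r.⊥, …} — a ∉ (∀t.B ⊓ D) possible
2. Hence a : (∀t.B ⊓ D): not entailed.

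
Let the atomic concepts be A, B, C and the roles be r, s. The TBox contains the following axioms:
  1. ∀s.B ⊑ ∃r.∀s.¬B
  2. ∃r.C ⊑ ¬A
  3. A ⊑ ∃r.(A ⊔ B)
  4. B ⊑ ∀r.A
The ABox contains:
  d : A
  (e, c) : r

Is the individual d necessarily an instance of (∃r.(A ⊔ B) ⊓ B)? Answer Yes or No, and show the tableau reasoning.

1. d : (∃r.(A ⊔ B) ⊓ B)?  L(d) = {A} ∪ {(∀r.(¬A ⊓ ¬B) ⊔ ¬B)}
   apply at d: A⊑∃r.(A ⊔ B)
   open: L(d) ⊇ {A, ¬B, ∀r.¬C, ∃r.(A ⊔ B), ∃s.¬B} (+ ∃-successors) — d ∉ (∃r.(A ⊔ B) ⊓ B) possible
2. Hence d : (∃r.(A ⊔ B) ⊓ B): not entailed.

No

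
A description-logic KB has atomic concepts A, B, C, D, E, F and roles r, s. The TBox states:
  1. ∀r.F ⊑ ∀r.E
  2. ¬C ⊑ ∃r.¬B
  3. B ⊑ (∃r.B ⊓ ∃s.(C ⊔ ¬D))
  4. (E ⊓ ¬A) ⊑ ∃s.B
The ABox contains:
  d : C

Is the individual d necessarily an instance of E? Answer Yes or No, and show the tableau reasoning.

No

1. d : E?  L(d) = {C} ∪ {¬E}
   open: L(d) ⊇ {C, ¬B, ¬E, ∃r.¬F} (+ ∃-successors) — d ∉ E possible
2. Hence d : E: not entailed.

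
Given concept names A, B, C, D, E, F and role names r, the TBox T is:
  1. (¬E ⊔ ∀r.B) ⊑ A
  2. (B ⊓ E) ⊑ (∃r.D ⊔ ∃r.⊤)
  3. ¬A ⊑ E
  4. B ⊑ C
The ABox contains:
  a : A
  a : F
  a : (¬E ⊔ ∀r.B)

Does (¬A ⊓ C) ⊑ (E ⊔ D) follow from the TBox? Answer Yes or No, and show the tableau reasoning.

Yes

1. (¬A ⊓ C) ⊑ (E ⊔ D)  ⇔  ((¬A ⊓ C) ⊓ (¬E ⊓ ¬D)) unsat w.r.t. T
   all branches close; clash {E, ¬E} at x₀
2. Hence (¬A ⊓ C) ⊑ (E ⊔ D): entailed.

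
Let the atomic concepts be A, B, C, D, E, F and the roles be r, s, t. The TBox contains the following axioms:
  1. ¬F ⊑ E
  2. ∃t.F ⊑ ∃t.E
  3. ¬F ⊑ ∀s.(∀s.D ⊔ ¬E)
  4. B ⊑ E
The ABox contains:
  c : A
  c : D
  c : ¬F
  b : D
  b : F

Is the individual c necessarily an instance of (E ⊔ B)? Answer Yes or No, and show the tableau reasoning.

Yes

1. c : (E ⊔ B)?  L(c) = {A, D, ¬F} ∪ {(¬E ⊓ ¬B)}
   clash {E, ¬E} at c — c ∈ (E ⊔ B)
2. Hence c : (E ⊔ B): entailed.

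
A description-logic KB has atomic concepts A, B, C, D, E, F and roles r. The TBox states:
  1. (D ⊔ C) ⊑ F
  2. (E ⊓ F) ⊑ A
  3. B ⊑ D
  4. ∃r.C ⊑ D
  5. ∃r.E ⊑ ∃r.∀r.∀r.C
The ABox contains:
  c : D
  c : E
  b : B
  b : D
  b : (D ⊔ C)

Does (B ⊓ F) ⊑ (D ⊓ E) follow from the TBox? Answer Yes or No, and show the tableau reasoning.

1. (B ⊓ F) ⊑ (D ⊓ E)  ⇔  ((B ⊓ F) ⊓ (¬D ⊔ ¬E)) unsat w.r.t. T
   apply at x₀: B⊑D
   open: L(x₀) ⊇ {B, D, F, ¬E, ∀r.¬E}
2. Hence (B ⊓ F) ⊑ (D ⊓ E): not entailed.

No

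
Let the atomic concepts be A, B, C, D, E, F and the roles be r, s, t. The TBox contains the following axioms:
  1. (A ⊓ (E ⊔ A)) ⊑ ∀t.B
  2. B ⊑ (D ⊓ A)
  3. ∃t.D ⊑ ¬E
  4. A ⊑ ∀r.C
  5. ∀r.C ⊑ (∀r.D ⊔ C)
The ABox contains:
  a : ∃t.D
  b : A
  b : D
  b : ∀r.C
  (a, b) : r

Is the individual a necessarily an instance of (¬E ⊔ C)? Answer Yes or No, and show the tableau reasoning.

1. a : (¬E ⊔ C)?  L(a) = {∃t.D} ∪ {(E ⊓ ¬C)}
   clash {E, ¬E} at a — a ∈ (¬E ⊔ C)
2. Hence a : (¬E ⊔ C): entailed.

Yes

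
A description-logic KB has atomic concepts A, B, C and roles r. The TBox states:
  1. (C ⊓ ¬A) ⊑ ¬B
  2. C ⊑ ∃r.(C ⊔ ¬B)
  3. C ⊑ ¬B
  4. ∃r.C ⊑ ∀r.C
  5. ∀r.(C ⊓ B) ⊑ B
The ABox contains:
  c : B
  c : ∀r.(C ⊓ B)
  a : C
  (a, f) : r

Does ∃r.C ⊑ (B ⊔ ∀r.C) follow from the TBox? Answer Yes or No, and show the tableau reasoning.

1. ∃r.C ⊑ (B ⊔ ∀r.C)  ⇔  (∃r.C ⊓ (¬B ⊓ ∃r.¬C)) unsat w.r.t. T
   all branches close; clash {B, ¬B} at x₀
2. Hence ∃r.C ⊑ (B ⊔ ∀r.C): entailed.

Yes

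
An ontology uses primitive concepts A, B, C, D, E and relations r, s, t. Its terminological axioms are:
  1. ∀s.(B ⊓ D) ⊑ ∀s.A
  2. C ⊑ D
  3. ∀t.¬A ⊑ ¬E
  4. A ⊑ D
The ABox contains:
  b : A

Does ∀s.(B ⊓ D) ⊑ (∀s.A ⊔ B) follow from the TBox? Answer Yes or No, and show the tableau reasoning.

1. ∀s.(B ⊓ D) ⊑ (∀s.A ⊔ B)  ⇔  (∀s.(B ⊓ D) ⊓ (∃s.¬A ⊓ ¬B)) unsat w.r.t. T
   all branches close; clash {A, ¬A} at an ∃-successor
2. Hence ∀s.(B ⊓ D) ⊑ (∀s.A ⊔ B): entailed.

Yes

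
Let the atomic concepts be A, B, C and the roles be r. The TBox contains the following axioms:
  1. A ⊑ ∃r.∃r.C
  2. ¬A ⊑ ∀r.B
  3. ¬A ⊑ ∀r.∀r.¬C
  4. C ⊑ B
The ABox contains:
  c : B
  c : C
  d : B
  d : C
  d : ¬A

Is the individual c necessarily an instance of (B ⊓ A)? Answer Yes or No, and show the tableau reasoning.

No

1. c : (B ⊓ A)?  L(c) = {B, C} ∪ {(¬B ⊔ ¬A)}
   open: L(c) ⊇ {B, C, ¬A, ∀r.B, ∀r.∀r.¬C} — c ∉ (B ⊓ A) possible
2. Hence c : (B ⊓ A): not entailed.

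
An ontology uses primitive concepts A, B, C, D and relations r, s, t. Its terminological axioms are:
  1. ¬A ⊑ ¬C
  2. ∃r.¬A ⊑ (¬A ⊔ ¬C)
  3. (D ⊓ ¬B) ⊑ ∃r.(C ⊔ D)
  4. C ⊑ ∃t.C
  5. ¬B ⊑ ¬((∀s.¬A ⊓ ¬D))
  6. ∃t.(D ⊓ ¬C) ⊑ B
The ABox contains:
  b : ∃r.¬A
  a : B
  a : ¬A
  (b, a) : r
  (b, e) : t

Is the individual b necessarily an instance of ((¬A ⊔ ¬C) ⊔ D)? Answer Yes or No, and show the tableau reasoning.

Yes

1. b : ((¬A ⊔ ¬C) ⊔ D)?  L(b) = {∃r.¬A} ∪ {((A ⊓ C) ⊓ ¬D)}
   clash {D, ¬D} at b — b ∈ ((¬A ⊔ ¬C) ⊔ D)
2. Hence b : ((¬A ⊔ ¬C) ⊔ D): entailed.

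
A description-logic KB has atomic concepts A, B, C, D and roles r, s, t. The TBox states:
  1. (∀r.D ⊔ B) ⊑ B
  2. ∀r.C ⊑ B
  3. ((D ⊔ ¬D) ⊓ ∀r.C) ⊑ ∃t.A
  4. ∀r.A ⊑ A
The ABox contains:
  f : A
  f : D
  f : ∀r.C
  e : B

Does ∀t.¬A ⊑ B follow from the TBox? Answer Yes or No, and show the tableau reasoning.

No

1. ∀t.¬A ⊑ B  ⇔  (∀t.¬A ⊓ ¬B) unsat w.r.t. T
   open: L(x₀) ⊇ {¬B, ∀t.¬A, ∃r.¬A, ∃r.¬C, ∃r.¬D} (+ ∃-successors)
2. Hence ∀t.¬A ⊑ B: not entailed.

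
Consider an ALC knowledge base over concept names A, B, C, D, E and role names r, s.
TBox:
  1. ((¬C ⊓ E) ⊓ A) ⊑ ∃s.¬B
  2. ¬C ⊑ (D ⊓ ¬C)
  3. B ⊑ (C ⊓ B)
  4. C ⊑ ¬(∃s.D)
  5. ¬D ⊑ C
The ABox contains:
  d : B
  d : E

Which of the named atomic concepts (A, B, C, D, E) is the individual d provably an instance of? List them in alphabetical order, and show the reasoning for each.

{B, C, E}

1. d : A?  L(d) = {B, E} ∪ {¬A}
   apply at d: B⊑(C ⊓ B)
   open: L(d) ⊇ {B, C, D, E, ¬A, …} — d ∉ A possible
2. d : B?  L(d) = {B, E} ∪ {¬B}
   clash {B, ¬B} at d — d ∈ B
3. d : C?  L(d) = {B, E} ∪ {¬C}
   clash {C, ¬C} at d — d ∈ C
4. d : D?  L(d) = {B, E} ∪ {¬D}
   apply at d: B⊑(C ⊓ B); ¬D⊑C
   open: L(d) ⊇ {B, C, E, ¬D, ∀s.¬D} — d ∉ D possible
5. d : E?  L(d) = {B, E} ∪ {¬E}
   clash {E, ¬E} at d — d ∈ E
6. Entailed for d: {B, C, E}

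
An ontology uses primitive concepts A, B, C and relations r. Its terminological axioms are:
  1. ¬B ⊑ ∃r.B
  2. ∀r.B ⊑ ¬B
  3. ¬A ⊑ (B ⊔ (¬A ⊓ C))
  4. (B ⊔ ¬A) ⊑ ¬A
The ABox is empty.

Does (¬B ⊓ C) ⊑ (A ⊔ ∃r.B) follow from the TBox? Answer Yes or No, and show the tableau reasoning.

Yes

1. (¬B ⊓ C) ⊑ (A ⊔ ∃r.B)  ⇔  ((¬B ⊓ C) ⊓ (¬A ⊓ ∀r.¬B)) unsat w.r.t. T
   all branches close; clash {B, ¬B} at an ∃-successor
2. Hence (¬B ⊓ C) ⊑ (A ⊔ ∃r.B): entailed.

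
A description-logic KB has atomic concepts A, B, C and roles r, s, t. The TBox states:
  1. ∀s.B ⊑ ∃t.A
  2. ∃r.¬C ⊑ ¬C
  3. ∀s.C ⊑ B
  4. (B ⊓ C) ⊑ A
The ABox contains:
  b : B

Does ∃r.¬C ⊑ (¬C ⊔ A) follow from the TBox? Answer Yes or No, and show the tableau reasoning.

1. ∃r.¬C ⊑ (¬C ⊔ A)  ⇔  (∃r.¬C ⊓ (C ⊓ ¬A)) unsat w.r.t. T
   all branches close; clash {C, ¬C} at x₀
2. Hence ∃r.¬C ⊑ (¬C ⊔ A): entailed.

Yes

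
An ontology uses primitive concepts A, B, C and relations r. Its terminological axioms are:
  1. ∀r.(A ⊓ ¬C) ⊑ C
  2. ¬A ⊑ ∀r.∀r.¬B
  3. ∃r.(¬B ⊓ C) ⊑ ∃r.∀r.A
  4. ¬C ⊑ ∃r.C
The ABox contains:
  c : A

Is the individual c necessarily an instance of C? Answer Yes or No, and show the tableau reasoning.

No

1. c : C?  L(c) = {A} ∪ {¬C}
   apply at c: ¬C⊑∃r.C
   open: L(c) ⊇ {A, ¬C, ∀r.(B ⊔ ¬C), ∃r.(¬A ⊔ C), ∃r.C} (+ ∃-successors) — c ∉ C possible
2. Hence c : C: not entailed.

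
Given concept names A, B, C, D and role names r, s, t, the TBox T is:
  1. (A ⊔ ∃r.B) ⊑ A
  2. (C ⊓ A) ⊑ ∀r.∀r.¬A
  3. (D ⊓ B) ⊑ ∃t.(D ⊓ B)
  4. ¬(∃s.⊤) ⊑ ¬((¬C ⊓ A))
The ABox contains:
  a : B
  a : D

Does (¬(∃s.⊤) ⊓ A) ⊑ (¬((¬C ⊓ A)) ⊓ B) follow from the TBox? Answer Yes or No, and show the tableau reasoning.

No

1. (¬(∃s.⊤) ⊓ A) ⊑ (¬((¬C ⊓ A)) ⊓ B)  ⇔  ((∀s.⊥ ⊓ A) ⊓ ((¬C ⊓ A) ⊔ ¬B)) unsat w.r.t. T
   apply at x₀: ¬(∃s.⊤)⊑¬((¬C ⊓ A))
   open: L(x₀) ⊇ {A, C, ¬B, ∀r.∀r.¬A, ∀s.⊥}
2. Hence (¬(∃s.⊤) ⊓ A) ⊑ (¬((¬C ⊓ A)) ⊓ B): not entailed.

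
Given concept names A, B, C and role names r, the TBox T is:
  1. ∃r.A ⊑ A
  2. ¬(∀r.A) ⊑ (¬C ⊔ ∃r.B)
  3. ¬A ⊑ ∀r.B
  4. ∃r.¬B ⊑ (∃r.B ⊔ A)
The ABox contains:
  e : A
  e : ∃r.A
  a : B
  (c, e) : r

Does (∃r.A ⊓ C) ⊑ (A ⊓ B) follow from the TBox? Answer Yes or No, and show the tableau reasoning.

1. (∃r.A ⊓ C) ⊑ (A ⊓ B)  ⇔  ((∃r.A ⊓ C) ⊓ (¬A ⊔ ¬B)) unsat w.r.t. T
   apply at x₀: ∃r.A⊑A
   open: L(x₀) ⊇ {A, C, ¬B, ∀r.A, ∀r.B, …} (+ ∃-successors)
2. Hence (∃r.A ⊓ C) ⊑ (A ⊓ B): not entailed.

No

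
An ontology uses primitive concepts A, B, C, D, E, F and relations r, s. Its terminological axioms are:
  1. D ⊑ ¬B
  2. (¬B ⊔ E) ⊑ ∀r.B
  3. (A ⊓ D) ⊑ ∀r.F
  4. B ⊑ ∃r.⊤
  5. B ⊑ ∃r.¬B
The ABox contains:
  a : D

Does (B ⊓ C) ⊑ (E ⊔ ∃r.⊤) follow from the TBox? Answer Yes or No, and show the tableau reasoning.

1. (B ⊓ C) ⊑ (E ⊔ ∃r.⊤)  ⇔  ((B ⊓ C) ⊓ (¬E ⊓ ∀r.⊥)) unsat w.r.t. T
   all branches close; clash {B, ¬B} at x₀
2. Hence (B ⊓ C) ⊑ (E ⊔ ∃r.⊤): entailed.

Yes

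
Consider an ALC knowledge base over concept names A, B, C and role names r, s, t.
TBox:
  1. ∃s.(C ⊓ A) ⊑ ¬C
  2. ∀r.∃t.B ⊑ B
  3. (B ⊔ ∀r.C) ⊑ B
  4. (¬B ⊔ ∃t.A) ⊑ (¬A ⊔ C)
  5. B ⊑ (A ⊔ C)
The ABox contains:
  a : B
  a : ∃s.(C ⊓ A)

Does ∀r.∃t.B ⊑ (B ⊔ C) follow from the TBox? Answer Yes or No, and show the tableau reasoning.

1. ∀r.∃t.B ⊑ (B ⊔ C)  ⇔  (∀r.∃t.B ⊓ (¬B ⊓ ¬C)) unsat w.r.t. T
   all branches close; clash {C, ¬C} at x₀
2. Hence ∀r.∃t.B ⊑ (B ⊔ C): entailed.

Yes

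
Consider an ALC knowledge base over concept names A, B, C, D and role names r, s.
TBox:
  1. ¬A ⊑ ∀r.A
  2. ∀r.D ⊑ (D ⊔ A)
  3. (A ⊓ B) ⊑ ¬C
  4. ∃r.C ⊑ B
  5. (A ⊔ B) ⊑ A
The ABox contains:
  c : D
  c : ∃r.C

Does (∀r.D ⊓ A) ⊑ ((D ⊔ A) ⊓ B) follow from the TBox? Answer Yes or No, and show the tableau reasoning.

1. (∀r.D ⊓ A) ⊑ ((D ⊔ A) ⊓ B)  ⇔  ((∀r.D ⊓ A) ⊓ ((¬D ⊓ ¬A) ⊔ ¬B)) unsat w.r.t. T
   apply at x₀: ∀r.D⊑(D ⊔ A)
   open: L(x₀) ⊇ {A, ¬B, ∀r.D, ∀r.¬C}
2. Hence (∀r.D ⊓ A) ⊑ ((D ⊔ A) ⊓ B): not entailed.

No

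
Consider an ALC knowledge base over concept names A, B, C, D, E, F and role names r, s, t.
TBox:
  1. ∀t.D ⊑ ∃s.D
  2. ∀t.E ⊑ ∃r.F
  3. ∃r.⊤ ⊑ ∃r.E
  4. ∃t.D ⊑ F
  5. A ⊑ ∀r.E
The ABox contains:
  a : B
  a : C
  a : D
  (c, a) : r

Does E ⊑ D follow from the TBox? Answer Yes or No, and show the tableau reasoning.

No

1. E ⊑ D  ⇔  (E ⊓ ¬D) unsat w.r.t. T
   open: L(x₀) ⊇ {E, ¬A, ¬D, ∀r.⊥, ∀t.¬D, …} (+ ∃-successors)
2. Hence E ⊑ D: not entailed.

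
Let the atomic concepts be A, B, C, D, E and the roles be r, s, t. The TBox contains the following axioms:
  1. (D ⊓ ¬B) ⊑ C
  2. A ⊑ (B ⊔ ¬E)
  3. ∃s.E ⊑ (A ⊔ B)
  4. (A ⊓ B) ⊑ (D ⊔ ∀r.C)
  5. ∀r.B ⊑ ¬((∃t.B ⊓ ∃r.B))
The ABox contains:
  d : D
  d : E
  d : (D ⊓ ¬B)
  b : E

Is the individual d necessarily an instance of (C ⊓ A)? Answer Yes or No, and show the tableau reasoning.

No

1. d : (C ⊓ A)?  L(d) = {D, E, (D ⊓ ¬B)} ∪ {(¬C ⊔ ¬A)}
   apply at d: (D ⊓ ¬B)⊑C
   open: L(d) ⊇ {C, D, E, ¬A, ¬B, …} (+ ∃-successors) — d ∉ (C ⊓ A) possible
2. Hence d : (C ⊓ A): not entailed.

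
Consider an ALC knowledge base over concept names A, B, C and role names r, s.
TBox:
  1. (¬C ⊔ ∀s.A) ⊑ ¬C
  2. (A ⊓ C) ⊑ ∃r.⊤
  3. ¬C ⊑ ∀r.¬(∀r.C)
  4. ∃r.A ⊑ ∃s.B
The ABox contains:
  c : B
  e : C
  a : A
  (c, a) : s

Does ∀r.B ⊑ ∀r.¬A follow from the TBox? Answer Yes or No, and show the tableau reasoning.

No

1. ∀r.B ⊑ ∀r.¬A  ⇔  (∀r.B ⊓ ∃r.A) unsat w.r.t. T
   apply at x₀: ∃r.A⊑∃s.B
   open: L(x₀) ⊇ {C, ¬A, ∀r.B, ∃r.A, ∃s.B, …} (+ ∃-successors)
2. Hence ∀r.B ⊑ ∀r.¬A: not entailed.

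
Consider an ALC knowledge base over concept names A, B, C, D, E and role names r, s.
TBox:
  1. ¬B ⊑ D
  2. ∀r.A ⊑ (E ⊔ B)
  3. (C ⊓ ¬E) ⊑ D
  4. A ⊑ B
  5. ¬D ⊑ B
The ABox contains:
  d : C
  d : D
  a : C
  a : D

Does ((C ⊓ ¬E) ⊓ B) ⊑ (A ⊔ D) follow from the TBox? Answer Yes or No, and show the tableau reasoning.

Yes

1. ((C ⊓ ¬E) ⊓ B) ⊑ (A ⊔ D)  ⇔  (((C ⊓ ¬E) ⊓ B) ⊓ (¬A ⊓ ¬D)) unsat w.r.t. T
   all branches close; clash {D, ¬D} at x₀
2. Hence ((C ⊓ ¬E) ⊓ B) ⊑ (A ⊔ D): entailed.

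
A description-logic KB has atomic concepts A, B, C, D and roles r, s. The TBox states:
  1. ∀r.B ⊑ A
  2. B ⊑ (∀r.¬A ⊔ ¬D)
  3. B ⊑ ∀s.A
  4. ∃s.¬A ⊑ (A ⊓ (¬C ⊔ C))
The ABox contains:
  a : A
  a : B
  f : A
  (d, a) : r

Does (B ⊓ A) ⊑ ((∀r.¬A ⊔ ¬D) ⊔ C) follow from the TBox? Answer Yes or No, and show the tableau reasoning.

Yes

1. (B ⊓ A) ⊑ ((∀r.¬A ⊔ ¬D) ⊔ C)  ⇔  ((B ⊓ A) ⊓ ((∃r.A ⊓ D) ⊓ ¬C)) unsat w.r.t. T
   all branches close; clash {D, ¬D} at x₀
2. Hence (B ⊓ A) ⊑ ((∀r.¬A ⊔ ¬D) ⊔ C): entailed.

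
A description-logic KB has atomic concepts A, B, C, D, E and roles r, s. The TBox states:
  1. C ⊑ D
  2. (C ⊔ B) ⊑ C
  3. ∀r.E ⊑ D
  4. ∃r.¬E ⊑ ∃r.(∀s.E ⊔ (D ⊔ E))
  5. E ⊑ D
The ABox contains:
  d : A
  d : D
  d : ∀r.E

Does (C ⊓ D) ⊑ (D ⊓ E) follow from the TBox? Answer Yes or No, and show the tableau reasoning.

No

1. (C ⊓ D) ⊑ (D ⊓ E)  ⇔  ((C ⊓ D) ⊓ (¬D ⊔ ¬E)) unsat w.r.t. T
   open: L(x₀) ⊇ {C, D, ¬E, ∀r.E}
2. Hence (C ⊓ D) ⊑ (D ⊓ E): not entailed.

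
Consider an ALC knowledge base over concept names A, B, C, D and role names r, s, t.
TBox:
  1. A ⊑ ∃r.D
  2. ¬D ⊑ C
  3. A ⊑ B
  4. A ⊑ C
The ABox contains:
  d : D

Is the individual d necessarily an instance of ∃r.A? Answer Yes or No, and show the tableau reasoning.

No

1. d : ∃r.A?  L(d) = {D} ∪ {∀r.¬A}
   open: L(d) ⊇ {D, ¬A, ∀r.¬A} — d ∉ ∃r.A possible
2. Hence d : ∃r.A: not entailed.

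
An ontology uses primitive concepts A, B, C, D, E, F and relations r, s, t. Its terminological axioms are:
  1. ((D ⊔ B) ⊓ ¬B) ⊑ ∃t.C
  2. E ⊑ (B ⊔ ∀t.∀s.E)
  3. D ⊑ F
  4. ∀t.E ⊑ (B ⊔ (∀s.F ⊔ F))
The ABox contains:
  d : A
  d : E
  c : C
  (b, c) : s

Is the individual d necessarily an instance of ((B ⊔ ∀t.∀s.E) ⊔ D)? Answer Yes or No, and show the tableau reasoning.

Yes

1. d : ((B ⊔ ∀t.∀s.E) ⊔ D)?  L(d) = {A, E} ∪ {((¬B ⊓ ∃t.∃s.¬E) ⊓ ¬D)}
   clash {E, ¬E} at an ∃-successor — d ∈ ((B ⊔ ∀t.∀s.E) ⊔ D)
2. Hence d : ((B ⊔ ∀t.∀s.E) ⊔ D): entailed.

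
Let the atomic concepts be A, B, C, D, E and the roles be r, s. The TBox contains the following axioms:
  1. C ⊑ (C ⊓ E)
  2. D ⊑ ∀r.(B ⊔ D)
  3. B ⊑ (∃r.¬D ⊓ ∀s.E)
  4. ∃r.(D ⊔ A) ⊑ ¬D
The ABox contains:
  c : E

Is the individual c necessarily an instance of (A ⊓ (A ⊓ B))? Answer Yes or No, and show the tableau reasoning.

No

1. c : (A ⊓ (A ⊓ B))?  L(c) = {E} ∪ {(¬A ⊔ (¬A ⊔ ¬B))}
   open: L(c) ⊇ {E, ¬A, ¬B, ¬C, ¬D} — c ∉ (A ⊓ (A ⊓ B)) possible
2. Hence c : (A ⊓ (A ⊓ B)): not entailed.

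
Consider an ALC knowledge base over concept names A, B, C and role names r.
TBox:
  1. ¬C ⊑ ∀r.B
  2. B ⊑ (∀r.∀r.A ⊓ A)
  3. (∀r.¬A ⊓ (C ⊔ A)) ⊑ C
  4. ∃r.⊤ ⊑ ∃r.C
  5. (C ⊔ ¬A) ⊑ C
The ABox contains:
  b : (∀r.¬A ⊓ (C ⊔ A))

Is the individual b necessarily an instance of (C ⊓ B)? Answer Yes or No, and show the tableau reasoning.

No

1. b : (C ⊓ B)?  L(b) = {(∀r.¬A ⊓ (C ⊔ A))} ∪ {(¬C ⊔ ¬B)}
   apply at b: (∀r.¬A ⊓ (C ⊔ A))⊑C
   open: L(b) ⊇ {C, ¬B, ∀r.¬A, ∀r.⊥} — b ∉ (C ⊓ B) possible
2. Hence b : (C ⊓ B): not entailed.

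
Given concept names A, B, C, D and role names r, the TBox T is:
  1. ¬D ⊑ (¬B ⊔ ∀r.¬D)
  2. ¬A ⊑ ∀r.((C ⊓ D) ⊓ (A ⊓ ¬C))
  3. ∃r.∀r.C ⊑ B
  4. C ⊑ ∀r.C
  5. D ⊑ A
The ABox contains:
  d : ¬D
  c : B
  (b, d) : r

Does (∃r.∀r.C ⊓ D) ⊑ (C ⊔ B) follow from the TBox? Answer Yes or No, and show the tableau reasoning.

Yes

1. (∃r.∀r.C ⊓ D) ⊑ (C ⊔ B)  ⇔  ((∃r.∀r.C ⊓ D) ⊓ (¬C ⊓ ¬B)) unsat w.r.t. T
   all branches close; clash {B, ¬B} at x₀
2. Hence (∃r.∀r.C ⊓ D) ⊑ (C ⊔ B): entailed.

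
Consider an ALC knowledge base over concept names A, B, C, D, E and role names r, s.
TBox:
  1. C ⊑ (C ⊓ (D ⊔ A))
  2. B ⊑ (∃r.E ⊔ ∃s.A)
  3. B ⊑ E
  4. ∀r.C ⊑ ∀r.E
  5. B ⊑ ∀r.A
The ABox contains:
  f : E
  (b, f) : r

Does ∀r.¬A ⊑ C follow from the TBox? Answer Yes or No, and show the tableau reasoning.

No

1. ∀r.¬A ⊑ C  ⇔  (∀r.¬A ⊓ ¬C) unsat w.r.t. T
   open: L(x₀) ⊇ {¬B, ¬C, ∀r.¬A, ∃r.¬C} (+ ∃-successors)
2. Hence ∀r.¬A ⊑ C: not entailed.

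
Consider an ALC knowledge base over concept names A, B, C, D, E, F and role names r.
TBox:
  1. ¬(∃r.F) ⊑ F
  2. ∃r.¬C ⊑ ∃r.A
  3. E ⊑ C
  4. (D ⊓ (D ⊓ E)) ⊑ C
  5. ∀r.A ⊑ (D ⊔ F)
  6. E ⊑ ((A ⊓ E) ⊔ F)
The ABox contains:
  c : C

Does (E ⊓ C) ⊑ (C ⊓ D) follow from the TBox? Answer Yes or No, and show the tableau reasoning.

1. (E ⊓ C) ⊑ (C ⊓ D)  ⇔  ((E ⊓ C) ⊓ (¬C ⊔ ¬D)) unsat w.r.t. T
   apply at x₀: E⊑((A ⊓ E) ⊔ F)
   open: L(x₀) ⊇ {A, C, E, ¬D, ∀r.C, …} (+ ∃-successors)
2. Hence (E ⊓ C) ⊑ (C ⊓ D): not entailed.

No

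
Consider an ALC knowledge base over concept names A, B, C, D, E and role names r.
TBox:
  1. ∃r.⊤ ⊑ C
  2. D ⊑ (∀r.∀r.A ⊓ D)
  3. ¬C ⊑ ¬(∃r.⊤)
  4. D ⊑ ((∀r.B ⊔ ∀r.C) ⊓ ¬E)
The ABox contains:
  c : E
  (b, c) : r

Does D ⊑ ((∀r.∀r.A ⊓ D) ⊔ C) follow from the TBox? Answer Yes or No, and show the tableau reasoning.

Yes

1. D ⊑ ((∀r.∀r.A ⊓ D) ⊔ C)  ⇔  (D ⊓ ((∃r.∃r.¬A ⊔ ¬D) ⊓ ¬C)) unsat w.r.t. T
   all branches close; clash {D, ¬D} at x₀
2. Hence D ⊑ ((∀r.∀r.A ⊓ D) ⊔ C): entailed.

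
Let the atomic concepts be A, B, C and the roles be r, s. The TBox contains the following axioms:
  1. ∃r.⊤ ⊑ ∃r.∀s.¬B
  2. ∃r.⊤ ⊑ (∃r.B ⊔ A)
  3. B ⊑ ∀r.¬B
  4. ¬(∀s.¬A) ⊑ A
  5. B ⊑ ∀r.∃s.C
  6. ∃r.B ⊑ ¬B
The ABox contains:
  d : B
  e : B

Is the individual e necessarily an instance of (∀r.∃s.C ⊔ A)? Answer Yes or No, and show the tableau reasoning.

1. e : (∀r.∃s.C ⊔ A)?  L(e) = {B} ∪ {(∃r.∀s.¬C ⊓ ¬A)}
   clash {A, ¬A} at e — e ∈ (∀r.∃s.C ⊔ A)
2. Hence e : (∀r.∃s.C ⊔ A): entailed.

Yes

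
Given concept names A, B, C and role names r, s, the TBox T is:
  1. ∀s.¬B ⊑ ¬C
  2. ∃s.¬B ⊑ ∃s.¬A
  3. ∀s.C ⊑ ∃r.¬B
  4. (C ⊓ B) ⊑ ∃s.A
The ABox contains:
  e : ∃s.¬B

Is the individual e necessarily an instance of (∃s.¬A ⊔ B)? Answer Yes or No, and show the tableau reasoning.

1. e : (∃s.¬A ⊔ B)?  L(e) = {∃s.¬B} ∪ {(∀s.A ⊓ ¬B)}
   clash {A, ¬A} at an ∃-successor — e ∈ (∃s.¬A ⊔ B)
2. Hence e : (∃s.¬A ⊔ B): entailed.

Yes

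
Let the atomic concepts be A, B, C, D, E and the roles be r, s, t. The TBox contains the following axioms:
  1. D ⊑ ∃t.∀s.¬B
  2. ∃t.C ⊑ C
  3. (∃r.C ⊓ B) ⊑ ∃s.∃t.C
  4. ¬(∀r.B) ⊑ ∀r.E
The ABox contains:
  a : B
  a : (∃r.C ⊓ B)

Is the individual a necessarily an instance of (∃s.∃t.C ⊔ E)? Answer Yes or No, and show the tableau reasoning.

1. a : (∃s.∃t.C ⊔ E)?  L(a) = {B, (∃r.C ⊓ B)} ∪ {(∀s.∀t.¬C ⊓ ¬E)}
   clash {C, ¬C} at an ∃-successor — a ∈ (∃s.∃t.C ⊔ E)
2. Hence a : (∃s.∃t.C ⊔ E): entailed.

Yes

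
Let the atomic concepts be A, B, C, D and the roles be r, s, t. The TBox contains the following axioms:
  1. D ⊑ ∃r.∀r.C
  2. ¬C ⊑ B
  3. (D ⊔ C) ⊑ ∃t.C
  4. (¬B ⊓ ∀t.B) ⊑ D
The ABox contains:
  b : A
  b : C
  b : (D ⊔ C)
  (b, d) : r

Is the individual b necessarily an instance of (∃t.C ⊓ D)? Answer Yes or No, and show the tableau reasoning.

No

1. b : (∃t.C ⊓ D)?  L(b) = {A, C, (D ⊔ C)} ∪ {(∀t.¬C ⊔ ¬D)}
   apply at b: (D ⊔ C)⊑∃t.C
   open: L(b) ⊇ {A, B, C, ¬D, ∃t.C} (+ ∃-successors) — b ∉ (∃t.C ⊓ D) possible
2. Hence b : (∃t.C ⊓ D): not entailed.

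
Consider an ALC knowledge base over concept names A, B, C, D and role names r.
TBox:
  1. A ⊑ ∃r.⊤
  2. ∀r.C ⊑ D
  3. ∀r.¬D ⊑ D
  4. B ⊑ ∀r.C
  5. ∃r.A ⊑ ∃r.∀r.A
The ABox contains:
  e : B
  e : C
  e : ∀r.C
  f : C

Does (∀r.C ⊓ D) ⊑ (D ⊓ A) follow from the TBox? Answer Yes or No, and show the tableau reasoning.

1. (∀r.C ⊓ D) ⊑ (D ⊓ A)  ⇔  ((∀r.C ⊓ D) ⊓ (¬D ⊔ ¬A)) unsat w.r.t. T
   open: L(x₀) ⊇ {D, ¬A, ∀r.C, ∀r.¬A}
2. Hence (∀r.C ⊓ D) ⊑ (D ⊓ A): not entailed.

No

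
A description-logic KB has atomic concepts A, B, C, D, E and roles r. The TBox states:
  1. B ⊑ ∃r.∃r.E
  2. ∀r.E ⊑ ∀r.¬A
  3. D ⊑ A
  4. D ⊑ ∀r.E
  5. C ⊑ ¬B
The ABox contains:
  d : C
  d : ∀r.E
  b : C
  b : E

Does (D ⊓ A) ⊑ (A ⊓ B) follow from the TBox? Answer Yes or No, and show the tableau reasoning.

No

1. (D ⊓ A) ⊑ (A ⊓ B)  ⇔  ((D ⊓ A) ⊓ (¬A ⊔ ¬B)) unsat w.r.t. T
   apply at x₀: D⊑∀r.E
   open: L(x₀) ⊇ {A, D, ¬B, ∀r.E, ∀r.¬A}
2. Hence (D ⊓ A) ⊑ (A ⊓ B): not entailed.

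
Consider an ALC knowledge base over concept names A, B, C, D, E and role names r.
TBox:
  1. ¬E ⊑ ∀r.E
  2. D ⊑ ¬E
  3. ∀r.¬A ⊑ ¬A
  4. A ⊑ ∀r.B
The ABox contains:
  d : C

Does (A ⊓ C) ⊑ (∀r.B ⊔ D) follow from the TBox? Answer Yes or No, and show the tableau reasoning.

1. (A ⊓ C) ⊑ (∀r.B ⊔ D)  ⇔  ((A ⊓ C) ⊓ (∃r.¬B ⊓ ¬D)) unsat w.r.t. T
   all branches close; clash {A, ¬A} at x₀
2. Hence (A ⊓ C) ⊑ (∀r.B ⊔ D): entailed.

Yes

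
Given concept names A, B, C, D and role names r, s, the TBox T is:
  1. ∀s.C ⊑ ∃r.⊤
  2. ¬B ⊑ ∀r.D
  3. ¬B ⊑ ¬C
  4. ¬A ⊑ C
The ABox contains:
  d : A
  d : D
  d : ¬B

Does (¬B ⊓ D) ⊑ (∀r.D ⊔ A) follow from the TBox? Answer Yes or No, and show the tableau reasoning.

1. (¬B ⊓ D) ⊑ (∀r.D ⊔ A)  ⇔  ((¬B ⊓ D) ⊓ (∃r.¬D ⊓ ¬A)) unsat w.r.t. T
   all branches close; clash {C, ¬C} at x₀
2. Hence (¬B ⊓ D) ⊑ (∀r.D ⊔ A): entailed.

Yes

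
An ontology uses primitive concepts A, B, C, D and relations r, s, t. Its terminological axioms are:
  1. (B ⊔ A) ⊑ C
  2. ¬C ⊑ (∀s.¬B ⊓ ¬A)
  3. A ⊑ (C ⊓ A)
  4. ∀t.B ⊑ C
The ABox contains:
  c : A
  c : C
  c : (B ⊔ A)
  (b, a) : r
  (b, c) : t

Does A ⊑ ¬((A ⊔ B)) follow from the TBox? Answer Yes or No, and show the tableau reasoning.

1. A ⊑ ¬((A ⊔ B))  ⇔  (A ⊓ (A ⊔ B)) unsat w.r.t. T
   apply at x₀: A⊑(C ⊓ A)
   open: L(x₀) ⊇ {A, C}
2. Hence A ⊑ ¬((A ⊔ B)): not entailed.

No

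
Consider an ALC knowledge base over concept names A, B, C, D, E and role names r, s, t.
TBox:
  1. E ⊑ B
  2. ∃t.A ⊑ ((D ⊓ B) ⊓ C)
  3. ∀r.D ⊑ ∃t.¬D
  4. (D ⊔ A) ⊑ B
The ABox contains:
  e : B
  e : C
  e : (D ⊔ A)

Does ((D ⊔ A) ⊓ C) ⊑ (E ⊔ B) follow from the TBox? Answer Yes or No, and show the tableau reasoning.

Yes

1. ((D ⊔ A) ⊓ C) ⊑ (E ⊔ B)  ⇔  (((D ⊔ A) ⊓ C) ⊓ (¬E ⊓ ¬B)) unsat w.r.t. T
   all branches close; clash {B, ¬B} at x₀
2. Hence ((D ⊔ A) ⊓ C) ⊑ (E ⊔ B): entailed.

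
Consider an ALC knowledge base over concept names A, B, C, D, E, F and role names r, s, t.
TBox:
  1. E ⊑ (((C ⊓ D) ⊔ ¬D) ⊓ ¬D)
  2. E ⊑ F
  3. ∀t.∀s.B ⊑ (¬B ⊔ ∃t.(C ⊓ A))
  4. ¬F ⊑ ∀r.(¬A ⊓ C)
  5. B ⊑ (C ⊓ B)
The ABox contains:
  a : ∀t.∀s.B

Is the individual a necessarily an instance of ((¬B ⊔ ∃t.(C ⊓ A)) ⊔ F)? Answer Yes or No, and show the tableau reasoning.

1. a : ((¬B ⊔ ∃t.(C ⊓ A)) ⊔ F)?  L(a) = {∀t.∀s.B} ∪ {((B ⊓ ∀t.(¬C ⊔ ¬A)) ⊓ ¬F)}
   clash {F, ¬F} at a — a ∈ ((¬B ⊔ ∃t.(C ⊓ A)) ⊔ F)
2. Hence a : ((¬B ⊔ ∃t.(C ⊓ A)) ⊔ F): entailed.

Yes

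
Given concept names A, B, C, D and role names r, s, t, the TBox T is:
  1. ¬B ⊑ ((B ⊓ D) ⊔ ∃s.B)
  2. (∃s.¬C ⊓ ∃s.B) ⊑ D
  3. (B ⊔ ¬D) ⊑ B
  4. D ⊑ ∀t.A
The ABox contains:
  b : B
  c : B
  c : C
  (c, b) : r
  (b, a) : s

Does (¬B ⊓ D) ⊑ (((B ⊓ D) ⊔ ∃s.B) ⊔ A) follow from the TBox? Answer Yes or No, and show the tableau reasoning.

1. (¬B ⊓ D) ⊑ (((B ⊓ D) ⊔ ∃s.B) ⊔ A)  ⇔  ((¬B ⊓ D) ⊓ (((¬B ⊔ ¬D) ⊓ ∀s.¬B) ⊓ ¬A)) unsat w.r.t. T
   all branches close; clash {B, ¬B} at an ∃-successor
2. Hence (¬B ⊓ D) ⊑ (((B ⊓ D) ⊔ ∃s.B) ⊔ A): entailed.

Yes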